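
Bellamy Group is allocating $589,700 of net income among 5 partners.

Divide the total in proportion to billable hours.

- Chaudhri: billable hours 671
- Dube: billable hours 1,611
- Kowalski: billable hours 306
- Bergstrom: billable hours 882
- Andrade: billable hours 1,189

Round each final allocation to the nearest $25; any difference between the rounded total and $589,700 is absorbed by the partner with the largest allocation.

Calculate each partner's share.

Chaudhri: $84,925 · Dube: $203,925 · Kowalski: $38,725 · Bergstrom: $111,625 · Andrade: $150,500

Total billable hours = 4,659.
Raw shares: Chaudhri 671/4,659 × $589,700 = 84,929.96; Dube 1,611/4,659 × $589,700 = 203,907.86; Kowalski 306/4,659 × $589,700 = 38,731.10; Bergstrom 882/4,659 × $589,700 = 111,636.70; Andrade 1,189/4,659 × $589,700 = 150,494.38.
After rounding ($25): Chaudhri $84,925; Dube $203,900; Kowalski $38,725; Bergstrom $111,625; Andrade $150,500. Sum = $589,675.
Difference $589,700 − $589,675 = +$25 applied to largest allocation (Dube): Dube becomes $203,925.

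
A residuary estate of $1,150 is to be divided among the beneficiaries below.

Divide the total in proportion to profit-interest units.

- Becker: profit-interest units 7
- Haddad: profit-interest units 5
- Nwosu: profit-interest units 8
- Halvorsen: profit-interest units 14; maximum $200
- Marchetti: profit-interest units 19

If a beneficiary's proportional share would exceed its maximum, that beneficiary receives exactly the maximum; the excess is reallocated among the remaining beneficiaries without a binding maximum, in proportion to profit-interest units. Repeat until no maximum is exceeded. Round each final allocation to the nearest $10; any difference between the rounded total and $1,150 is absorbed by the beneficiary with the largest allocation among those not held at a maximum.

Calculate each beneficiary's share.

Profit-interest units total: 53.
Pro-rata shares before constraints: Becker 151.89; Haddad 108.49; Nwosu 173.58; Halvorsen 303.77; Marchetti 412.26.
Capped: Halvorsen ($200); remaining pool $950 reallocated over remaining profit-interest units 39.
Shares after redistribution: Becker 170.51 → $170; Haddad 121.79 → $120; Nwosu 194.87 → $190; Marchetti 462.82 → $460.
Rounding difference +$10 applied to Marchetti → $470.

Becker: $170 | Haddad: $120 | Nwosu: $190 | Halvorsen: $200 | Marchetti: $470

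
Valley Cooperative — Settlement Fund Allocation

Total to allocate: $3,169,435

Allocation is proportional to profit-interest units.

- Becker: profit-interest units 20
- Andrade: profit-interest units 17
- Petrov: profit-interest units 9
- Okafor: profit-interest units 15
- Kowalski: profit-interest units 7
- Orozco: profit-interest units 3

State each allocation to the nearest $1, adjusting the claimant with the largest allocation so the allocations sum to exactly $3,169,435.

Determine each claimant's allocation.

Total profit-interest units = 71.
Unrounded shares: Becker 20/71 × $3,169,435 = 892,798.59; Andrade 17/71 × $3,169,435 = 758,878.80; Petrov 9/71 × $3,169,435 = 401,759.37; Okafor 15/71 × $3,169,435 = 669,598.94; Kowalski 7/71 × $3,169,435 = 312,479.51; Orozco 3/71 × $3,169,435 = 133,919.79.
At nearest $1: Becker $892,799; Andrade $758,879; Petrov $401,759; Okafor $669,599; Kowalski $312,480; Orozco $133,920. Sum = $3,169,436.
Difference $3,169,435 − $3,169,436 = −$1 applied to largest allocation (Becker): Becker becomes $892,798.

Becker: $892,798 · Andrade: $758,879 · Petrov: $401,759 · Okafor: $669,599 · Kowalski: $312,480 · Orozco: $133,920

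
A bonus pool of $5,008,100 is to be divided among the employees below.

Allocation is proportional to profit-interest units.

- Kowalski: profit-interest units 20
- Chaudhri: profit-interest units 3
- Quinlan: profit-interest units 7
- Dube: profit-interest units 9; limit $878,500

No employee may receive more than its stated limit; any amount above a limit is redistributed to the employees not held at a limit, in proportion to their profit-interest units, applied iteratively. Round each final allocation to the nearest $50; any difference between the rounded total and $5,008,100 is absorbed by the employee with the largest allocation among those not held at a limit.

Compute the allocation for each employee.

Sum of profit-interest units: 39.
Proportional shares (ignoring caps): Kowalski 2,568,256.41; Chaudhri 385,238.46; Quinlan 898,889.74; Dube 1,155,715.38.
Cap binds for Dube ($878,500); balance $4,129,600 reallocated over remaining profit-interest units 30.
Remaining shares: Kowalski 2,753,066.67 → $2,753,050; Chaudhri 412,960.00 → $412,950; Quinlan 963,573.33 → $963,550.
Rounding difference +$50 applied to Kowalski → $2,753,100.

Kowalski: $2,753,100; Chaudhri: $412,950; Quinlan: $963,550; Dube: $878,500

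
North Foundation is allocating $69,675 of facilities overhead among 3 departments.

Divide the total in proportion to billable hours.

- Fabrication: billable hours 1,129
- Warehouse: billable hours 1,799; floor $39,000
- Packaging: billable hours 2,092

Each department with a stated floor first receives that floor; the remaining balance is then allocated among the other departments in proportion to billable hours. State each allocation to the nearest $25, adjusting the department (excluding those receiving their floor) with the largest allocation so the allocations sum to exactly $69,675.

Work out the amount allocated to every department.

Fabrication: $10,750 | Warehouse: $39,000 | Packaging: $19,925

Minimums first: Warehouse $39,000. Remaining pool $30,675.
Remaining pool split over remaining billable hours 3,221: Fabrication 10,751.96 → $10,750; Packaging 19,923.04 → $19,925.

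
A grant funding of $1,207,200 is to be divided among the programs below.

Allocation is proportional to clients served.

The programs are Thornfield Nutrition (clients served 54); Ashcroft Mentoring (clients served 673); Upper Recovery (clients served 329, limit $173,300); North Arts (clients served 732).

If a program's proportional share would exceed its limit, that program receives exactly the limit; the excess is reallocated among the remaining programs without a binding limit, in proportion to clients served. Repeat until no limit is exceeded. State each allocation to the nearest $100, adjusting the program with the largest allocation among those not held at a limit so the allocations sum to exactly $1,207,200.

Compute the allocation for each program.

Thornfield Nutrition: $38,300; Ashcroft Mentoring: $476,900; Upper Recovery: $173,300; North Arts: $518,700

Combined clients served = 1,788.
Proportional shares (ignoring caps): Thornfield Nutrition 36,459.06; Ashcroft Mentoring 454,387.92; Upper Recovery 222,130.20; North Arts 494,222.82.
Capped: Upper Recovery ($173,300); balance $1,033,900 reallocated over remaining clients served 1,459.
Redistributed shares: Thornfield Nutrition 38,266.35 → $38,300; Ashcroft Mentoring 476,912.06 → $476,900; North Arts 518,721.59 → $518,700.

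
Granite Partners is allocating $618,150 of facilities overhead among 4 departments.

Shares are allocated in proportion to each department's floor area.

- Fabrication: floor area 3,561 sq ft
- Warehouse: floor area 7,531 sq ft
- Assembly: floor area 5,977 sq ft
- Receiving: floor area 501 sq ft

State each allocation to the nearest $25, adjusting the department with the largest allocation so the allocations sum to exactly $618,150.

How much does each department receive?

Sum of floor area: 17,570.
Pro-rata amounts: Fabrication 3,561/17,570 × $618,150 = 125,283.56; Warehouse 7,531/17,570 × $618,150 = 264,956.61; Assembly 5,977/17,570 × $618,150 = 210,283.58; Receiving 501/17,570 × $618,150 = 17,626.25.
Rounded to nearest $25: Fabrication $125,275; Warehouse $264,950; Assembly $210,275; Receiving $17,625. Sum = $618,125.
Difference $618,150 − $618,125 = +$25 applied to largest allocation (Warehouse): Warehouse becomes $264,975.

Fabrication: $125,275; Warehouse: $264,975; Assembly: $210,275; Receiving: $17,625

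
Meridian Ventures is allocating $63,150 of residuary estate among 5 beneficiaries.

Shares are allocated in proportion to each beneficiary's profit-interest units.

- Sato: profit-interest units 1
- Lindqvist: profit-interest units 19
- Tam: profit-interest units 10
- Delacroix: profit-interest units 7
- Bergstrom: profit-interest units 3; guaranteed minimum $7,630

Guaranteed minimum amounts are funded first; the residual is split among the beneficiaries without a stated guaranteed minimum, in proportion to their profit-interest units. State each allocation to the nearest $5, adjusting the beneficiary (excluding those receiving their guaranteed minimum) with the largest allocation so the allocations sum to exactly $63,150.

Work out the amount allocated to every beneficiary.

Sato: $1,500; Lindqvist: $28,510; Tam: $15,005; Delacroix: $10,505; Bergstrom: $7,630

Minimums first: Bergstrom $7,630. Remaining pool $55,520.
Remaining pool split over remaining profit-interest units 37: Sato 1,500.54 → $1,500; Lindqvist 28,510.27 → $28,510; Tam 15,005.41 → $15,005; Delacroix 10,503.78 → $10,505.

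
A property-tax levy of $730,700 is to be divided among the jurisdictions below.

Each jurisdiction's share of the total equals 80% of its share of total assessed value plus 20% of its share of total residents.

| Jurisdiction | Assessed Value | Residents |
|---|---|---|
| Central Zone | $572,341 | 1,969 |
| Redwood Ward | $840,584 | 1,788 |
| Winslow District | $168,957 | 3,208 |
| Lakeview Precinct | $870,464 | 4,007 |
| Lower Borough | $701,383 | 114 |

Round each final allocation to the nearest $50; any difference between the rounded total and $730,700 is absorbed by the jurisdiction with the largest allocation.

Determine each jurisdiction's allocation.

Assessed value total 3,153,729; residents total 11,086.
Blended shares (80% assessed value + 20% residents): Central Zone 0.1807; Redwood Ward 0.2455; Winslow District 0.1007; Lakeview Precinct 0.2931; Lower Borough 0.1800.
Unrounded shares: Central Zone 132,042.50; Redwood Ward 179,376.71; Winslow District 73,606.17; Lakeview Precinct 214,166.86; Lower Borough 131,507.76.
At nearest $50: Central Zone $132,050; Redwood Ward $179,400; Winslow District $73,600; Lakeview Precinct $214,150; Lower Borough $131,500. Sum = $730,700.
Sum already equals the total — no adjustment.

Central Zone: $132,050 | Redwood Ward: $179,400 | Winslow District: $73,600 | Lakeview Precinct: $214,150 | Lower Borough: $131,500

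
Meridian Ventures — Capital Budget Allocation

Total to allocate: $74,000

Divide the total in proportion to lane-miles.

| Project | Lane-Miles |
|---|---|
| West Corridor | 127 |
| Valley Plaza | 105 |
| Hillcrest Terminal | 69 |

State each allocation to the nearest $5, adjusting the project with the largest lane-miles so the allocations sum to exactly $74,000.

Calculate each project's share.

Combined lane-miles = 301.
Proportional shares: West Corridor 127/301 × $74,000 = 31,222.59; Valley Plaza 105/301 × $74,000 = 25,813.95; Hillcrest Terminal 69/301 × $74,000 = 16,963.46.
Rounded to nearest $5: West Corridor $31,225; Valley Plaza $25,815; Hillcrest Terminal $16,965. Sum = $74,005.
Difference $74,000 − $74,005 = −$5 applied to largest lane-miles (West Corridor): West Corridor becomes $31,220.

West Corridor: $31,220 · Valley Plaza: $25,815 · Hillcrest Terminal: $16,965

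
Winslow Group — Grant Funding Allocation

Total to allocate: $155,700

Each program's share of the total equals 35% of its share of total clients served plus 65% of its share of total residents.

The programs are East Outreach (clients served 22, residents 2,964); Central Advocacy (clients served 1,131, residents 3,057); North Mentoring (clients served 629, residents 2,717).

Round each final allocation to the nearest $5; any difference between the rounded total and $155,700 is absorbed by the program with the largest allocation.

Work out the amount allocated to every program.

East Outreach: $35,000; Central Advocacy: $69,995; North Mentoring: $50,705

Totals — clients served 1,782, residents 8,738.
Combined weights (35% clients served + 65% residents): East Outreach 0.2248; Central Advocacy 0.4495; North Mentoring 0.3257.
Raw shares: East Outreach 35,002.33; Central Advocacy 69,993.59; North Mentoring 50,704.08.
At nearest $5: East Outreach $35,000; Central Advocacy $69,995; North Mentoring $50,705. Sum = $155,700.
Sum already equals the total — no adjustment.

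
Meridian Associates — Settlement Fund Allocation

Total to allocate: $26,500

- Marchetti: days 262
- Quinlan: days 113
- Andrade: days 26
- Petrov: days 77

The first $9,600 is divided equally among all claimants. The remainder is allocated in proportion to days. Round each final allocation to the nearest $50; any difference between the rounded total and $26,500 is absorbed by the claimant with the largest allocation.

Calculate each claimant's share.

Marchetti: $11,700 | Quinlan: $6,400 | Andrade: $3,300 | Petrov: $5,100

$9,600 shared equally gives $2,400 per claimant.
Remainder $16,900 by days (total 478): Marchetti 9,263.18 → $9,250; Quinlan 3,995.19 → $4,000; Andrade 919.25 → $900; Petrov 2,722.38 → $2,700.
Rounding difference +$50 on remainder applied to Marchetti.
Totals: Marchetti $2,400 + $9,300 = $11,700; Quinlan $2,400 + $4,000 = $6,400; Andrade $2,400 + $900 = $3,300; Petrov $2,400 + $2,700 = $5,100.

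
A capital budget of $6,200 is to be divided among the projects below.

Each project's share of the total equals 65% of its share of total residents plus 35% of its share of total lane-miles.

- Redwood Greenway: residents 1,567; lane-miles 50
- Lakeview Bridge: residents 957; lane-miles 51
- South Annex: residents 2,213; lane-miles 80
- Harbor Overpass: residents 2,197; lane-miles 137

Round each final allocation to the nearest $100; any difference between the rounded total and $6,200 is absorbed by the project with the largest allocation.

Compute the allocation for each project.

Residents total 6,934; lane-miles total 318.
Composite weights (65% residents + 35% lane-miles): Redwood Greenway 0.2019; Lakeview Bridge 0.1458; South Annex 0.2955; Harbor Overpass 0.3567.
Proportional shares: Redwood Greenway 1,251.93; Lakeview Bridge 904.22; South Annex 1,832.09; Harbor Overpass 2,211.76.
At nearest $100: Redwood Greenway $1,300; Lakeview Bridge $900; South Annex $1,800; Harbor Overpass $2,200. Sum = $6,200.
Rounded total matches; no reconciliation needed.

Redwood Greenway: $1,300 · Lakeview Bridge: $900 · South Annex: $1,800 · Harbor Overpass: $2,200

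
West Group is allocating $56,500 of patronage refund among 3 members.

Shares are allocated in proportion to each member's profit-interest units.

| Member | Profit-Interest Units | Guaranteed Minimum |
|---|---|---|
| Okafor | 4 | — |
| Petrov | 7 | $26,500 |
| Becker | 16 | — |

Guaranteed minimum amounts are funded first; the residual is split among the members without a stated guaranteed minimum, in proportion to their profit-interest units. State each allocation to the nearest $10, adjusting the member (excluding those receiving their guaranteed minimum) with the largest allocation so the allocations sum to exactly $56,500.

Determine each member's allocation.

Okafor: $6,000; Petrov: $26,500; Becker: $24,000

Guaranteed amounts: Petrov $26,500. Balance $30,000.
Balance split over remaining profit-interest units 20: Okafor 6,000.00 → $6,000; Becker 24,000.00 → $24,000.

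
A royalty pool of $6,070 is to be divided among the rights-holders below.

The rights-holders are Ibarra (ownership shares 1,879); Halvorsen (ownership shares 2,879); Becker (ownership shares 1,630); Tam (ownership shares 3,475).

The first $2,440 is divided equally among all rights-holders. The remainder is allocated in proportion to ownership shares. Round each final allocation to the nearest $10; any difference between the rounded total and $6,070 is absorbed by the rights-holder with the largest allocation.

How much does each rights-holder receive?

First tranche $2,440 split equally: $610 each.
Remainder $3,630 by ownership shares (total 9,863): Ibarra 691.55 → $690; Halvorsen 1,059.59 → $1,060; Becker 599.91 → $600; Tam 1,278.95 → $1,280.
Totals: Ibarra $610 + $690 = $1,300; Halvorsen $610 + $1,060 = $1,670; Becker $610 + $600 = $1,210; Tam $610 + $1,280 = $1,890.

Ibarra: $1,300 | Halvorsen: $1,670 | Becker: $1,210 | Tam: $1,890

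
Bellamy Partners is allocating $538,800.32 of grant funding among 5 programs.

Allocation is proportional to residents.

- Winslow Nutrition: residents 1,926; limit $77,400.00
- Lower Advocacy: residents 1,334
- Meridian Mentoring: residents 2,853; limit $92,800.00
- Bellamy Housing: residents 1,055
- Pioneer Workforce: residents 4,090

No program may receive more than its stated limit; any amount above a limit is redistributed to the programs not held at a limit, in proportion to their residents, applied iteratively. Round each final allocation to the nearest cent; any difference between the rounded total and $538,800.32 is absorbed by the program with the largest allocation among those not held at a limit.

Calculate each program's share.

Winslow Nutrition: $77,400.00; Lower Advocacy: $75,893.32; Meridian Mentoring: $92,800.00; Bellamy Housing: $60,020.58; Pioneer Workforce: $232,686.42

Total residents = 11,258.
Unconstrained shares: Winslow Nutrition 92,177.0666; Lower Advocacy 63,844.3442; Meridian Mentoring 136,542.6641; Bellamy Housing 50,491.5915; Pioneer Workforce 195,744.6535.
Cap binds for Winslow Nutrition ($77,400.00), Meridian Mentoring ($92,800.00); residual $368,600.32 reallocated over remaining residents 6,479.
Shares after redistribution: Lower Advocacy 75,893.3210 → $75,893.32; Bellamy Housing 60,020.5800 → $60,020.58; Pioneer Workforce 232,686.4190 → $232,686.42.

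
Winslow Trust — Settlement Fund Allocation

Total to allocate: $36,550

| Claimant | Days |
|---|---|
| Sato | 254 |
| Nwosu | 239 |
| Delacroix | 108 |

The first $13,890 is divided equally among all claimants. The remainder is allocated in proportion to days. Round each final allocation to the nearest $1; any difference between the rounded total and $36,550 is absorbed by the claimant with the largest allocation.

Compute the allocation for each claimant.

First tranche $13,890 split equally: $4,630 each.
Remainder $22,660 by days (total 601): Sato 9,576.77 → $9,577; Nwosu 9,011.21 → $9,011; Delacroix 4,072.01 → $4,072.
Totals: Sato $4,630 + $9,577 = $14,207; Nwosu $4,630 + $9,011 = $13,641; Delacroix $4,630 + $4,072 = $8,702.

Sato: $14,207; Nwosu: $13,641; Delacroix: $8,702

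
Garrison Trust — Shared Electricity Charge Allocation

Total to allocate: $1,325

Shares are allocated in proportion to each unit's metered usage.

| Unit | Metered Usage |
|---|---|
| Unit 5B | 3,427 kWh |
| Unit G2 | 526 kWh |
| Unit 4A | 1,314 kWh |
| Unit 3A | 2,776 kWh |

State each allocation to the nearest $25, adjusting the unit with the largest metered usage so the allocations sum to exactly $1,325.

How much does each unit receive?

Unit 5B: $575; Unit G2: $75; Unit 4A: $225; Unit 3A: $450

Combined metered usage = 3,427 + 526 + 1,314 + 2,776 = 8,043.
Unrounded shares: Unit 5B 564.56; Unit G2 86.65; Unit 4A 216.47; Unit 3A 457.32.
Rounded to nearest $25: Unit 5B $575; Unit G2 $75; Unit 4A $225; Unit 3A $450. Sum = $1,325.
Sum already equals the total — no adjustment.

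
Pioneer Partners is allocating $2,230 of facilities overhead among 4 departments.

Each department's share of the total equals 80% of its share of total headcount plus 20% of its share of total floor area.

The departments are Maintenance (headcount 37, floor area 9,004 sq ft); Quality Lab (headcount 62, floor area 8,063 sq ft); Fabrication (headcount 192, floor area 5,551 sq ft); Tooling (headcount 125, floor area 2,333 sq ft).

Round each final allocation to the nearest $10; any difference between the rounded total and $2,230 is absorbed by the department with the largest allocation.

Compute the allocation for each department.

Totals — headcount 416, floor area 24,951.
Combined weights (80% headcount + 20% floor area): Maintenance 0.1433; Quality Lab 0.1839; Fabrication 0.4137; Tooling 0.2591.
Pro-rata amounts: Maintenance 319.62; Quality Lab 410.01; Fabrication 922.61; Tooling 577.76.
At nearest $10: Maintenance $320; Quality Lab $410; Fabrication $920; Tooling $580. Sum = $2,230.
No rounding difference to absorb.

Maintenance: $320 | Quality Lab: $410 | Fabrication: $920 | Tooling: $580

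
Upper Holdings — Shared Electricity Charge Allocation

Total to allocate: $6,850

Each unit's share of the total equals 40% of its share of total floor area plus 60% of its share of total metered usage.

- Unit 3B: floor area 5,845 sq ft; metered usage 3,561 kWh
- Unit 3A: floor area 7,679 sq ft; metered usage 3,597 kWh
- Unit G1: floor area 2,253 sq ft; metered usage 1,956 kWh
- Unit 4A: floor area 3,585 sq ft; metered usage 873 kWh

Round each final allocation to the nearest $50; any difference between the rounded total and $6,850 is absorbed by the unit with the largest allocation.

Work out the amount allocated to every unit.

Unit 3B: $2,300 · Unit 3A: $2,600 · Unit G1: $1,100 · Unit 4A: $850

Totals — floor area 19,362, metered usage 9,987.
Composite weights (40% floor area + 60% metered usage): Unit 3B 0.3347; Unit 3A 0.3747; Unit G1 0.1641; Unit 4A 0.1265.
Raw shares: Unit 3B 2,292.63; Unit 3A 2,566.98; Unit G1 1,123.79; Unit 4A 866.60.
At nearest $50: Unit 3B $2,300; Unit 3A $2,550; Unit G1 $1,100; Unit 4A $850. Sum = $6,800.
Difference $6,850 − $6,800 = +$50 applied to largest allocation (Unit 3A): Unit 3A becomes $2,600.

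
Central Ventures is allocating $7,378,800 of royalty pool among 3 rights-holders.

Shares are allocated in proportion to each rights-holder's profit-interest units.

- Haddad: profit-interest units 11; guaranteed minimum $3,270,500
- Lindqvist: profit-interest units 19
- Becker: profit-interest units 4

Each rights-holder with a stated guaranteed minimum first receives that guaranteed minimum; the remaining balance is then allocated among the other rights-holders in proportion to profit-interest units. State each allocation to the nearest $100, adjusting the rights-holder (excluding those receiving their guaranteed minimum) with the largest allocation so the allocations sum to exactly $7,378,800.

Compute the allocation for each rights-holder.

Haddad: $3,270,500 · Lindqvist: $3,393,800 · Becker: $714,500

Guaranteed amounts: Haddad $3,270,500. Remaining pool $4,108,300.
Remaining pool split over remaining profit-interest units 23: Lindqvist 3,393,813.04 → $3,393,800; Becker 714,486.96 → $714,500.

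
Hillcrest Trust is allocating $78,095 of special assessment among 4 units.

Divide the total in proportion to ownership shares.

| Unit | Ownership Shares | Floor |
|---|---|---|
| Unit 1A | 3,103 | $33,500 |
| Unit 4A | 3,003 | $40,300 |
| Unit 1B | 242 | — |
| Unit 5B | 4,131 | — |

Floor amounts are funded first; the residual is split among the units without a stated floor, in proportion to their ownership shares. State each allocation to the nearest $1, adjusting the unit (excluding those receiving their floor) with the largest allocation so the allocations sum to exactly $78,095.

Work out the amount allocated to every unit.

Unit 1A: $33,500 | Unit 4A: $40,300 | Unit 1B: $238 | Unit 5B: $4,057

Fund the minimums — Unit 1A $33,500; Unit 4A $40,300. Residual $4,295.
Residual split over remaining ownership shares 4,373: Unit 1B 237.68 → $238; Unit 5B 4,057.32 → $4,057.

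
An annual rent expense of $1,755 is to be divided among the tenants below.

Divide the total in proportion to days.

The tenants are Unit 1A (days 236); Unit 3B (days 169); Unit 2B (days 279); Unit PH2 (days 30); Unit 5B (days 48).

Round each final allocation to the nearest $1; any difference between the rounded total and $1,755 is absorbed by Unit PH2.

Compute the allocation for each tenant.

Days total: 762.
Raw shares: Unit 1A 236/762 × $1,755 = 543.54; Unit 3B 169/762 × $1,755 = 389.23; Unit 2B 279/762 × $1,755 = 642.58; Unit PH2 30/762 × $1,755 = 69.09; Unit 5B 48/762 × $1,755 = 110.55.
After rounding ($1): Unit 1A $544; Unit 3B $389; Unit 2B $643; Unit PH2 $69; Unit 5B $111. Sum = $1,756.
Difference $1,755 − $1,756 = −$1 applied to Unit PH2: Unit PH2 becomes $68.

Unit 1A: $544 · Unit 3B: $389 · Unit 2B: $643 · Unit PH2: $68 · Unit 5B: $111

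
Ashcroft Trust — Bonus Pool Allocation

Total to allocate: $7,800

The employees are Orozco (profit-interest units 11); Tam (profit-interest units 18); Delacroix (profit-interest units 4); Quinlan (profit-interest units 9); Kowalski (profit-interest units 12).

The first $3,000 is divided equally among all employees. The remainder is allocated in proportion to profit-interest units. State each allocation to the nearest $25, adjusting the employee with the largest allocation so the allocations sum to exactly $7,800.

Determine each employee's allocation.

Equal tier: $3,000 ÷ 5 = $600 apiece.
Remainder $4,800 by profit-interest units (total 54): Orozco 977.78 → $975; Tam 1,600.00 → $1,600; Delacroix 355.56 → $350; Quinlan 800.00 → $800; Kowalski 1,066.67 → $1,075.
Totals: Orozco $600 + $975 = $1,575; Tam $600 + $1,600 = $2,200; Delacroix $600 + $350 = $950; Quinlan $600 + $800 = $1,400; Kowalski $600 + $1,075 = $1,675.

Orozco: $1,575; Tam: $2,200; Delacroix: $950; Quinlan: $1,400; Kowalski: $1,675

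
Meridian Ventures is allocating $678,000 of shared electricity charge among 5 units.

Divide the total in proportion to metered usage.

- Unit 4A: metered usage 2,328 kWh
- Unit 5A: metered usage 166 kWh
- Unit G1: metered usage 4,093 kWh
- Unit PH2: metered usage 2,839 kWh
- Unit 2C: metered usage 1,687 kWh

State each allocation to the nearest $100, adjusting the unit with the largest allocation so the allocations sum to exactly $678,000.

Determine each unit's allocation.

Combined metered usage = 11,113.
Raw shares: Unit 4A 2,328/11,113 × $678,000 = 142,030.41; Unit 5A 166/11,113 × $678,000 = 10,127.60; Unit G1 4,093/11,113 × $678,000 = 249,712.41; Unit PH2 2,839/11,113 × $678,000 = 173,206.33; Unit 2C 1,687/11,113 × $678,000 = 102,923.24.
At nearest $100: Unit 4A $142,000; Unit 5A $10,100; Unit G1 $249,700; Unit PH2 $173,200; Unit 2C $102,900. Sum = $677,900.
Difference $678,000 − $677,900 = +$100 applied to largest allocation (Unit G1): Unit G1 becomes $249,800.

Unit 4A: $142,000; Unit 5A: $10,100; Unit G1: $249,800; Unit PH2: $173,200; Unit 2C: $102,900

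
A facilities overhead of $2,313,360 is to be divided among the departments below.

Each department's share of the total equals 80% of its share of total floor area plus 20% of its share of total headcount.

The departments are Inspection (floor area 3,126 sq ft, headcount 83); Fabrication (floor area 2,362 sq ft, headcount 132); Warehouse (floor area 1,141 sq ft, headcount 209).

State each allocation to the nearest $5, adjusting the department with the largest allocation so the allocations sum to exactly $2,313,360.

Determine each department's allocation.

Totals — floor area 6,629, headcount 424.
Blended shares (80% floor area + 20% headcount): Inspection 0.4164; Fabrication 0.3473; Warehouse 0.2363.
Unrounded shares: Inspection 963,288.69; Fabrication 803,463.90; Warehouse 546,607.41.
Rounded to nearest $5: Inspection $963,290; Fabrication $803,465; Warehouse $546,605. Sum = $2,313,360.
No rounding difference to absorb.

Inspection: $963,290 | Fabrication: $803,465 | Warehouse: $546,605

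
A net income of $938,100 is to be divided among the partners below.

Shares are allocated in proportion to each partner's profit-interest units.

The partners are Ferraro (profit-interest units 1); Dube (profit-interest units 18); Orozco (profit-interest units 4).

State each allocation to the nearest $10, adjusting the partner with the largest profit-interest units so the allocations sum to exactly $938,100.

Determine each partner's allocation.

Combined profit-interest units = 23.
Raw shares: Ferraro 1/23 × $938,100 = 40,786.96; Dube 18/23 × $938,100 = 734,165.22; Orozco 4/23 × $938,100 = 163,147.83.
After rounding ($10): Ferraro $40,790; Dube $734,170; Orozco $163,150. Sum = $938,110.
Difference $938,100 − $938,110 = −$10 applied to largest profit-interest units (Dube): Dube becomes $734,160.

Ferraro: $40,790 | Dube: $734,160 | Orozco: $163,150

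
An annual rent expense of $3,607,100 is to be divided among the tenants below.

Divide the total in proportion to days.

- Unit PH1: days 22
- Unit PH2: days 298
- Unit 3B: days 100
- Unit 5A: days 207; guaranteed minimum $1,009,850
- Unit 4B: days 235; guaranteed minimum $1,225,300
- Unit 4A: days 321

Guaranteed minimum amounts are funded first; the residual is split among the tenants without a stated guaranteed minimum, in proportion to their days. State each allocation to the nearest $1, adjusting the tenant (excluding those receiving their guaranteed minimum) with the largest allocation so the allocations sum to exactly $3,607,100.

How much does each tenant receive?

Unit PH1: $40,733 | Unit PH2: $551,742 | Unit 3B: $185,148 | Unit 5A: $1,009,850 | Unit 4B: $1,225,300 | Unit 4A: $594,327

Guaranteed amounts: Unit 5A $1,009,850; Unit 4B $1,225,300. Residual $1,371,950.
Residual split over remaining days 741: Unit PH1 40,732.66 → $40,733; Unit PH2 551,742.38 → $551,742; Unit 3B 185,148.45 → $185,148; Unit 4A 594,326.52 → $594,327.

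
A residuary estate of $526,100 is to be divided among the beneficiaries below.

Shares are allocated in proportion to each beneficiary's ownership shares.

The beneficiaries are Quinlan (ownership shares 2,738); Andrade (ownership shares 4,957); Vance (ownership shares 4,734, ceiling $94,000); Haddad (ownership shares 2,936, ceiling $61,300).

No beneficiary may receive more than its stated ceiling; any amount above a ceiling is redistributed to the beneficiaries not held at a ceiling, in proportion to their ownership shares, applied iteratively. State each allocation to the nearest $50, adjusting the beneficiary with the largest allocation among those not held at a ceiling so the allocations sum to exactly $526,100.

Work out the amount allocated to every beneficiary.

Combined ownership shares = 15,365.
Proportional shares (ignoring caps): Quinlan 93,749.55; Andrade 169,728.45; Vance 162,092.90; Haddad 100,529.10.
Held at cap: Vance ($94,000), Haddad ($61,300); residual $370,800 reallocated over remaining ownership shares 7,695.
Redistributed shares: Quinlan 131,936.37 → $131,950; Andrade 238,863.63 → $238,850.

Quinlan: $131,950 | Andrade: $238,850 | Vance: $94,000 | Haddad: $61,300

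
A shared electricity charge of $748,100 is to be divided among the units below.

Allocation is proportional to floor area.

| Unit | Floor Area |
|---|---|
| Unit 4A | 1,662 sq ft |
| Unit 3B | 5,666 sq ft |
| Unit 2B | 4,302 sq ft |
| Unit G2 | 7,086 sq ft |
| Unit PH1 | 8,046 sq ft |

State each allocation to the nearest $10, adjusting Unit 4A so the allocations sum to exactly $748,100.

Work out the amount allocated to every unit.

Unit 4A: $46,450; Unit 3B: $158,390; Unit 2B: $120,260; Unit G2: $198,080; Unit PH1: $224,920

Sum of floor area: 26,762.
Raw shares: Unit 4A 1,662/26,762 × $748,100 = 46,459.24; Unit 3B 5,666/26,762 × $748,100 = 158,386.32; Unit 2B 4,302/26,762 × $748,100 = 120,257.31; Unit G2 7,086/26,762 × $748,100 = 198,080.73; Unit PH1 8,046/26,762 × $748,100 = 224,916.40.
After rounding ($10): Unit 4A $46,460; Unit 3B $158,390; Unit 2B $120,260; Unit G2 $198,080; Unit PH1 $224,920. Sum = $748,110.
Difference $748,100 − $748,110 = −$10 applied to Unit 4A: Unit 4A becomes $46,450.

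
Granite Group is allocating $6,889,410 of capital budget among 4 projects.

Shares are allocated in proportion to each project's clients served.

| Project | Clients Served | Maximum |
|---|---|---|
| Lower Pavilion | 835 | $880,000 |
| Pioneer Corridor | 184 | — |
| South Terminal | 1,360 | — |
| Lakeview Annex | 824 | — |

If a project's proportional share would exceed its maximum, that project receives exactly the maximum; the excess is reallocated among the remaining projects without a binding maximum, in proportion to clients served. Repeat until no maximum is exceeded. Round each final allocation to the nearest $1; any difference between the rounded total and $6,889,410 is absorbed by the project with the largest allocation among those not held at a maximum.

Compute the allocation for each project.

Lower Pavilion: $880,000; Pioneer Corridor: $466,947; South Terminal: $3,451,351; Lakeview Annex: $2,091,112

Sum of clients served: 3,203.
Unconstrained shares: Lower Pavilion 1,796,021.65; Pioneer Corridor 395,770.04; South Terminal 2,925,256.82; Lakeview Annex 1,772,361.49.
Cap binds for Lower Pavilion ($880,000); remaining pool $6,009,410 reallocated over remaining clients served 2,368.
Shares after redistribution: Pioneer Corridor 466,947.40 → $466,947; South Terminal 3,451,350.34 → $3,451,350; Lakeview Annex 2,091,112.26 → $2,091,112.
Rounding difference +$1 applied to South Terminal → $3,451,351.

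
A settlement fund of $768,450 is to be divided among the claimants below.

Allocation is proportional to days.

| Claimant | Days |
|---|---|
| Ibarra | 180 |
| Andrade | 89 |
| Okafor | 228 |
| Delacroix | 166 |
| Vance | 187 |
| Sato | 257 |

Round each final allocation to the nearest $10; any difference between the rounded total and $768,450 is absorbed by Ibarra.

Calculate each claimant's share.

Ibarra: $124,960 | Andrade: $61,780 | Okafor: $158,270 | Delacroix: $115,230 | Vance: $129,810 | Sato: $178,400

Total days = 1,107.
Pro-rata amounts: Ibarra 180/1,107 × $768,450 = 124,951.22; Andrade 89/1,107 × $768,450 = 61,781.44; Okafor 228/1,107 × $768,450 = 158,271.54; Delacroix 166/1,107 × $768,450 = 115,232.79; Vance 187/1,107 × $768,450 = 129,810.43; Sato 257/1,107 × $768,450 = 178,402.57.
Rounded to nearest $10: Ibarra $124,950; Andrade $61,780; Okafor $158,270; Delacroix $115,230; Vance $129,810; Sato $178,400. Sum = $768,440.
Difference $768,450 − $768,440 = +$10 applied to Ibarra: Ibarra becomes $124,960.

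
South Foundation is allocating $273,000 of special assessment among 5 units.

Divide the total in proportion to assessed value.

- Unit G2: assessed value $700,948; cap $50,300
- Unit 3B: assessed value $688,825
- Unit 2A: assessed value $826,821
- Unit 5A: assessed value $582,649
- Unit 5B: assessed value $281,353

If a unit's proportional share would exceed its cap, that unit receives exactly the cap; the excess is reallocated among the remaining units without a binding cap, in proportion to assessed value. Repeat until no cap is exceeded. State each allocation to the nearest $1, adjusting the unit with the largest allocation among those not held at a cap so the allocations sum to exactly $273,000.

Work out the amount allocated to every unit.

Unit G2: $50,300 | Unit 3B: $64,464 | Unit 2A: $77,379 | Unit 5A: $54,527 | Unit 5B: $26,330

Combined assessed value = 3,080,596.
Proportional shares (ignoring caps): Unit G2 62,117.46; Unit 3B 61,043.13; Unit 2A 73,272.23; Unit 5A 51,633.90; Unit 5B 24,933.28.
Cap binds for Unit G2 ($50,300); residual $222,700 reallocated over remaining assessed value 2,379,648.
Shares after redistribution: Unit 3B 64,463.87 → $64,464; Unit 2A 77,378.27 → $77,378; Unit 5A 54,527.36 → $54,527; Unit 5B 26,330.496 → $26,330.
Rounding difference +$1 applied to Unit 2A → $77,379.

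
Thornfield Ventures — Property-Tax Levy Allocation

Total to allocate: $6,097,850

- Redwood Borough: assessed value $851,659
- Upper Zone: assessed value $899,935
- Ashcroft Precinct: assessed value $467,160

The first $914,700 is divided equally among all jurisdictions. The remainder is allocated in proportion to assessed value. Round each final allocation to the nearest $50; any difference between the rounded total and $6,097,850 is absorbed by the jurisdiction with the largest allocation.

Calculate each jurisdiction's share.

Redwood Borough: $2,294,450 · Upper Zone: $2,407,200 · Ashcroft Precinct: $1,396,200

$914,700 shared equally gives $304,900 per jurisdiction.
Remainder $5,183,150 by assessed value (total 2,218,754): Redwood Borough 1,989,529.41 → $1,989,550; Upper Zone 2,102,305.21 → $2,102,300; Ashcroft Precinct 1,091,315.38 → $1,091,300.
Totals: Redwood Borough $304,900 + $1,989,550 = $2,294,450; Upper Zone $304,900 + $2,102,300 = $2,407,200; Ashcroft Precinct $304,900 + $1,091,300 = $1,396,200.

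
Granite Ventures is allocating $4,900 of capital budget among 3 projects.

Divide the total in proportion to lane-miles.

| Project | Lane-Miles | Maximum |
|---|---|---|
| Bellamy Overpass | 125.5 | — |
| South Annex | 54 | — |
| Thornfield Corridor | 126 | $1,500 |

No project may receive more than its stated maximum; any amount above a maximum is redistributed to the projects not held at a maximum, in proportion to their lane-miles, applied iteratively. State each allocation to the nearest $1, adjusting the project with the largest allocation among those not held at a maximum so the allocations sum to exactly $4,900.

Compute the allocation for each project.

Sum of lane-miles: 305.5.
Proportional shares (ignoring caps): Bellamy Overpass 2,012.93; South Annex 866.12; Thornfield Corridor 2,020.95.
Capped: Thornfield Corridor ($1,500); residual $3,400 reallocated over remaining lane-miles 179.5.
Remaining shares: Bellamy Overpass 2,377.16 → $2,377; South Annex 1,022.84 → $1,023.

Bellamy Overpass: $2,377 | South Annex: $1,023 | Thornfield Corridor: $1,500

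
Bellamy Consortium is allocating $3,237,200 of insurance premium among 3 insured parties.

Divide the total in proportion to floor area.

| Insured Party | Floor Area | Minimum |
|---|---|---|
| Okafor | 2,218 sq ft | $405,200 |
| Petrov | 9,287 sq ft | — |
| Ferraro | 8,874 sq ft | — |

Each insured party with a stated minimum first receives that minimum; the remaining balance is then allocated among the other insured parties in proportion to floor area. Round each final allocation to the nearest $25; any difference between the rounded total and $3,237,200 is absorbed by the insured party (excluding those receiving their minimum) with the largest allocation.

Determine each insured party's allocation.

Okafor: $405,200 · Petrov: $1,448,200 · Ferraro: $1,383,800

Guaranteed amounts: Okafor $405,200. Balance $2,832,000.
Balance split over remaining floor area 18,161: Petrov 1,448,201.31 → $1,448,200; Ferraro 1,383,798.69 → $1,383,800.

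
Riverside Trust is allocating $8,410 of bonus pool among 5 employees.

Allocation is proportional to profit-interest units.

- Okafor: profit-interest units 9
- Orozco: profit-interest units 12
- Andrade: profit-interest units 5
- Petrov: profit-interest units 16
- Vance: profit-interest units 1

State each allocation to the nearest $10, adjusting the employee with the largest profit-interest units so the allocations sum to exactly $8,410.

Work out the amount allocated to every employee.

Profit-interest units total: 43.
Proportional shares: Okafor 9/43 × $8,410 = 1,760.23; Orozco 12/43 × $8,410 = 2,346.98; Andrade 5/43 × $8,410 = 977.91; Petrov 16/43 × $8,410 = 3,129.30; Vance 1/43 × $8,410 = 195.58.
After rounding ($10): Okafor $1,760; Orozco $2,350; Andrade $980; Petrov $3,130; Vance $200. Sum = $8,420.
Difference $8,410 − $8,420 = −$10 applied to largest profit-interest units (Petrov): Petrov becomes $3,120.

Okafor: $1,760 · Orozco: $2,350 · Andrade: $980 · Petrov: $3,120 · Vance: $200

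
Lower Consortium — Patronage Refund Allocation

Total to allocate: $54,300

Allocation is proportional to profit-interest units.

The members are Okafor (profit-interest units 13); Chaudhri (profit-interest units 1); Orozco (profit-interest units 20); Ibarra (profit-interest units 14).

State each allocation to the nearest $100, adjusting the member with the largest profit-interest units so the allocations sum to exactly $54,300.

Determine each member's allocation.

Okafor: $14,700; Chaudhri: $1,100; Orozco: $22,700; Ibarra: $15,800

Combined profit-interest units = 48.
Pro-rata amounts: Okafor 13/48 × $54,300 = 14,706.25; Chaudhri 1/48 × $54,300 = 1,131.25; Orozco 20/48 × $54,300 = 22,625.00; Ibarra 14/48 × $54,300 = 15,837.50.
Rounded to nearest $100: Okafor $14,700; Chaudhri $1,100; Orozco $22,600; Ibarra $15,800. Sum = $54,200.
Difference $54,300 − $54,200 = +$100 applied to largest profit-interest units (Orozco): Orozco becomes $22,700.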